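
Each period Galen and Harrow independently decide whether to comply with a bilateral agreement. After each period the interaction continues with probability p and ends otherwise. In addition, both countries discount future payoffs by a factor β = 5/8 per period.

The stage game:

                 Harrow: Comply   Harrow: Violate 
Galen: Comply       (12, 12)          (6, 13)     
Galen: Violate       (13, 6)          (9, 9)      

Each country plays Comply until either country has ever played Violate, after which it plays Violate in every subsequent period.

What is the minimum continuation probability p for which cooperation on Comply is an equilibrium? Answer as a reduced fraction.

Expected continuation weight on next period's payoff is β·p = 5/8·p, which plays the role of the discount factor.
Cooperation requires 5/8·p ≥ (13−12)/(13−9) = 1/4, hence p ≥ 2/5.

2/5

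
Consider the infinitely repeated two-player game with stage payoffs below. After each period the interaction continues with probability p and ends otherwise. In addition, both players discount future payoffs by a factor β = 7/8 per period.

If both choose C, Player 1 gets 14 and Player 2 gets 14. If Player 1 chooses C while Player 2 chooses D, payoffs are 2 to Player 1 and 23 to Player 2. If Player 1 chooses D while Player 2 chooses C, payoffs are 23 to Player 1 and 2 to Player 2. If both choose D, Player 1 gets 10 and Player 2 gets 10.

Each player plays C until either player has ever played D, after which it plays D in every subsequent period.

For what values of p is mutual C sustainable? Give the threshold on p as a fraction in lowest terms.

72/91

Expected continuation weight on next period's payoff is β·p = 7/8·p, which plays the role of the discount factor.
Cooperation requires 7/8·p ≥ (23−14)/(23−10) = 9/13, hence p ≥ 72/91.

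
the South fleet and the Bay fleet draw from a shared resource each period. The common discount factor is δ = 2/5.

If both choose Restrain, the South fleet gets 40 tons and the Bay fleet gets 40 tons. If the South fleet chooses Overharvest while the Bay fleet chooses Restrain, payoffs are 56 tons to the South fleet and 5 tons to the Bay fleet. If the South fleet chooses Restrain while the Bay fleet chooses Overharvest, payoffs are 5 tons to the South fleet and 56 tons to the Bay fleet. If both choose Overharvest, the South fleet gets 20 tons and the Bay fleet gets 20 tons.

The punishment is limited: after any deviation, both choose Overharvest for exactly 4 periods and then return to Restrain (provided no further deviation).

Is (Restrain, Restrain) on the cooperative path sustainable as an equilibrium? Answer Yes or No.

No

Comparing payoff streams over the 5 periods until play realigns: cooperate → 40(1+δ+…+δ^4); deviate → 56 + 20(δ+…+δ^4).
Cooperation is sustained iff (40−20)(δ+…+δ^4) ≥ 56−40.
δ+…+δ^4 = 2/5·(1−(2/5)^4)/(1−2/5) = 0.6496, and (56−40)/(40−20) = 0.8000.
0.6496 < 0.8000, so cooperation is not sustainable.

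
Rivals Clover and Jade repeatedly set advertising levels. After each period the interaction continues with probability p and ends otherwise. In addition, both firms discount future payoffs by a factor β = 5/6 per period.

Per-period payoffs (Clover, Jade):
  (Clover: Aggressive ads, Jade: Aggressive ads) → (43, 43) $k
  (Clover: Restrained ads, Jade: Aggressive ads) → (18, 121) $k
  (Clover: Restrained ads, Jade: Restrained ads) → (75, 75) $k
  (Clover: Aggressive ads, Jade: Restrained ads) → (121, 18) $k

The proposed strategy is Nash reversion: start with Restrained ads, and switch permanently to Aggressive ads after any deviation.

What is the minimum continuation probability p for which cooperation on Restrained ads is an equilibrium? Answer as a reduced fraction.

46/65

Expected continuation weight on next period's payoff is β·p = 5/6·p, which plays the role of the discount factor.
Cooperation requires 5/6·p ≥ (121−75)/(121−43) = 23/39, hence p ≥ 46/65.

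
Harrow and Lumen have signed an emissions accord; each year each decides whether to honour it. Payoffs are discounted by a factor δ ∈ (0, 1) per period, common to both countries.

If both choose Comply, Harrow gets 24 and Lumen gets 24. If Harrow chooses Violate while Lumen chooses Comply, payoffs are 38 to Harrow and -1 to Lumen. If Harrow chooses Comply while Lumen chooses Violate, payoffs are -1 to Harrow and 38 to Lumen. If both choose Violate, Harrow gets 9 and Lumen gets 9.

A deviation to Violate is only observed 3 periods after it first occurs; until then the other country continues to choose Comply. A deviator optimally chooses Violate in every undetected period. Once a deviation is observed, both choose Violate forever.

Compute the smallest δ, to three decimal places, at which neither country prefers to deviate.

0.784

Deviating for the 3 undetected periods gains 38−24 = 14 per period over cooperation, then loses 24−9 = 15 per period forever once punishment starts.
Gain: 14(1 + δ + … + δ^2); loss: 15·δ^3/(1−δ).
No profitable deviation ⇔ 14(1−δ^3) ≤ 15·δ^3, i.e. δ^3 ≥ 14/(14+15) = 14/29.
Hence δ ≥ (14/29)^(1/3) ≈ 0.784.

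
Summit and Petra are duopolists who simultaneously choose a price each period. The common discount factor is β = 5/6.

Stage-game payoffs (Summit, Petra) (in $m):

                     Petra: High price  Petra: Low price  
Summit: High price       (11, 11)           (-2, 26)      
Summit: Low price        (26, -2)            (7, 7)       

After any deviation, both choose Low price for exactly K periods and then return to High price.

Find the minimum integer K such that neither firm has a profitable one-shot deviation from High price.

No profitable deviation requires (11−7)(β+…+β^K) ≥ 26−11, i.e. β+…+β^K ≥ 15/4 ≈ 3.7500.
With β = 5/6, the partial sums are K=1: 0.8333, K=2: 1.5278, …, K=6: 3.3255, K=7: 3.6046, K=8: 3.8372.
K = 8 is the first length at which the sum reaches 3.7500.

8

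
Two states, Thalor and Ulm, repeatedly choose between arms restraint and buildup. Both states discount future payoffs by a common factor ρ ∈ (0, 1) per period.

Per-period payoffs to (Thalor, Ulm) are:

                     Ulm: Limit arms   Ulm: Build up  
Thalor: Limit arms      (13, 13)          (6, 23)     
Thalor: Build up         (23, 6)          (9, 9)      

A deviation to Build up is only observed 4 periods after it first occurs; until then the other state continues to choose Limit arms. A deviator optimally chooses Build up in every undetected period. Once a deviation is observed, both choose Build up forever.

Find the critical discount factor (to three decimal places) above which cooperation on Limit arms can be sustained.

The best deviation is to choose Build up for all 4 undetected periods, earning 23 each, then 9 forever once detected.
Deviation value: 23(1−ρ^4)/(1−ρ) + 9ρ^4/(1−ρ); cooperation value: 13/(1−ρ).
IC: 13 ≥ 23(1−ρ^4) + 9ρ^4 = 23 − 14ρ^4.
So ρ^4 ≥ 10/14 = 5/7, giving ρ ≥ (5/7)^(1/4) ≈ 0.919.

0.919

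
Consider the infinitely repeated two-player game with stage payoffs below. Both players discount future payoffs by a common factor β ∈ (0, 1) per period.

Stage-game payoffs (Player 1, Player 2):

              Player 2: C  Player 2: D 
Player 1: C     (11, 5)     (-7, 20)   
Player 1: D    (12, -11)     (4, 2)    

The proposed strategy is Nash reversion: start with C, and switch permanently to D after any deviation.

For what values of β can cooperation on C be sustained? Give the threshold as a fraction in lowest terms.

5/6

Player 1: cooperation gives 11 each period; deviation gives 12 once then 4 forever.
  11/(1−β) ≥ 12 + 4β/(1−β) ⇒ β ≥ 1/8.
Player 2: cooperation gives 5 each period; deviation gives 20 once then 2 forever.
  β ≥ 15/18 = 5/6.
Both must hold, so the binding constraint is Player 2's: β ≥ 5/6.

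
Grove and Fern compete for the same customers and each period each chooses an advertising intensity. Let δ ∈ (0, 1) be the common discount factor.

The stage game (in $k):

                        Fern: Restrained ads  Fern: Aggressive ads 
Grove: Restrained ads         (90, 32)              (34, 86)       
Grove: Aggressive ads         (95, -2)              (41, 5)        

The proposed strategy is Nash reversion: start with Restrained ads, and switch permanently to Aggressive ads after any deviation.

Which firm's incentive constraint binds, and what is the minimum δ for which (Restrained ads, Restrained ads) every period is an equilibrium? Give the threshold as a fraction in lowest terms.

Grove: cooperation gives 90 each period; deviation gives 95 once then 41 forever.
  90/(1−δ) ≥ 95 + 41δ/(1−δ) ⇒ δ ≥ 5/54.
Fern: cooperation gives 32 each period; deviation gives 86 once then 5 forever.
  δ ≥ 54/81 = 2/3.
Both must hold, so the binding constraint is Fern's: δ ≥ 2/3.

Fern; δ ≥ 2/3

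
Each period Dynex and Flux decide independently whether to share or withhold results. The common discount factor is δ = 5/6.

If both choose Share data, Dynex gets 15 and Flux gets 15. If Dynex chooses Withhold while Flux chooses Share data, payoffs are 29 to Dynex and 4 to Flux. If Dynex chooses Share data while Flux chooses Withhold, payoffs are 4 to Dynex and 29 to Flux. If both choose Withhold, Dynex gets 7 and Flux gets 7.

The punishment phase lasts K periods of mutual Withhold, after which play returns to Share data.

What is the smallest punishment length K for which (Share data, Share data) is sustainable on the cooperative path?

3

IC: δ(1−δ^K)/(1−δ) ≥ (29−15)/(15−7) = 7/4.
With δ = 5/6: need 1 − δ^K ≥ 7/4·(1−5/6)/(5/6), i.e. δ^K ≤ 0.6500.
Since (5/6)^2 = 0.6944 and (5/6)^3 = 0.5787, the smallest such K is 3.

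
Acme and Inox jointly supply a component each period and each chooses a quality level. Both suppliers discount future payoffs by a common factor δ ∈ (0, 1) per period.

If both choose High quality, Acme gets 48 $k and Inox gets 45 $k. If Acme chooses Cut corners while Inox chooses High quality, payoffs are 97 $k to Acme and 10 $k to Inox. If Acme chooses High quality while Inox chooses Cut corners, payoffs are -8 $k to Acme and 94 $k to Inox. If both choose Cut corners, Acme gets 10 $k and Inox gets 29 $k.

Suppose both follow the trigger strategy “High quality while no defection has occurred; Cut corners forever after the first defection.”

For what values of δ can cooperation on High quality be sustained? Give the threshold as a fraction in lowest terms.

49/65

Acme's threshold: (97−48)/(97−10) = 49/87.
Inox's threshold: (94−45)/(94−29) = 49/65.
49/87 < 49/65, so Inox binds and δ* = 49/65.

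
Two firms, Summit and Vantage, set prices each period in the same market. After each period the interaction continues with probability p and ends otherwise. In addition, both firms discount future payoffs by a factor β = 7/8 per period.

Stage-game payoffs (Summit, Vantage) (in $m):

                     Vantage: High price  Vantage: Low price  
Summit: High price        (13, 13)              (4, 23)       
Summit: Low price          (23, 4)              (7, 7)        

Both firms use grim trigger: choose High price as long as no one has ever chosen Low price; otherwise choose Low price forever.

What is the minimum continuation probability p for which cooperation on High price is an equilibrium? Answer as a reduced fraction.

Expected continuation weight on next period's payoff is β·p = 7/8·p, which plays the role of the discount factor.
Cooperation requires 7/8·p ≥ (23−13)/(23−7) = 5/8, hence p ≥ 5/7.

5/7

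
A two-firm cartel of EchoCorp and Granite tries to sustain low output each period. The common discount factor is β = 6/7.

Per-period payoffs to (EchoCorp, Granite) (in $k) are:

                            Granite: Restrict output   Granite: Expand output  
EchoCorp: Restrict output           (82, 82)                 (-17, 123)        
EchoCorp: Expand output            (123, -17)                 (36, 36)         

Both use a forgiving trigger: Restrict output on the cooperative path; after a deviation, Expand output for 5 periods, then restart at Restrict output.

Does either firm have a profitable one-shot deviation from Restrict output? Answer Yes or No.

No

Comparing payoff streams over the 6 periods until play realigns: cooperate → 82(1+β+…+β^5); deviate → 123 + 36(β+…+β^5).
Cooperation is sustained iff (82−36)(β+…+β^5) ≥ 123−82.
β+…+β^5 = 6/7·(1−(6/7)^5)/(1−6/7) = 3.2240, and (123−82)/(82−36) = 0.8913.
3.2240 ≥ 0.8913, so cooperation is sustainable.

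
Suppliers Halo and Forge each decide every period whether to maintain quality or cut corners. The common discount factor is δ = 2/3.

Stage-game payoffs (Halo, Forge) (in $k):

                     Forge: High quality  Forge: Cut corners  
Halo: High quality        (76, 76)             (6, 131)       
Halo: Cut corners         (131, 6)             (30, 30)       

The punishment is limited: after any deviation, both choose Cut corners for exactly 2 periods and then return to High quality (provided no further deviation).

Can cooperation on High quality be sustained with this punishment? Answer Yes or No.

A one-shot deviation gives 131 now, then 30 for 2 periods, then back to 76.
Gain from deviating: (131−76) today; loss: (76−30) in each of the next 2 periods.
No-deviation condition: (76−30)(δ+…+δ^2) ≥ 131−76, i.e. δ+…+δ^2 ≥ 55/46.
At δ = 2/3: δ+…+δ^2 = 1.1111 < 1.1957.
So cooperation is not sustainable.

No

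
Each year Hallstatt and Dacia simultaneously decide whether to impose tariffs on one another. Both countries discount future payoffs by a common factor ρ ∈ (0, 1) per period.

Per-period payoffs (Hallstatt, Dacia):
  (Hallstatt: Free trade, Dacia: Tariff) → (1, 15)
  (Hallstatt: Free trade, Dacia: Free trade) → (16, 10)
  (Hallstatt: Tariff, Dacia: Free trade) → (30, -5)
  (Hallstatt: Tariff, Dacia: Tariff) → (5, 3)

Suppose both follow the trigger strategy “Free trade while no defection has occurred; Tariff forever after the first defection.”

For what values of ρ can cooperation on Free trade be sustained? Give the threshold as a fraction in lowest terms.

For Hallstatt: deviation gain 30−16 = 14, per-period punishment loss 16−5 = 11. IC gives ρ ≥ 14/25.
For Dacia: gain 5, loss 7 per period, so ρ ≥ 5/12.
The tighter constraint is Hallstatt's, so cooperation needs ρ ≥ 14/25.

14/25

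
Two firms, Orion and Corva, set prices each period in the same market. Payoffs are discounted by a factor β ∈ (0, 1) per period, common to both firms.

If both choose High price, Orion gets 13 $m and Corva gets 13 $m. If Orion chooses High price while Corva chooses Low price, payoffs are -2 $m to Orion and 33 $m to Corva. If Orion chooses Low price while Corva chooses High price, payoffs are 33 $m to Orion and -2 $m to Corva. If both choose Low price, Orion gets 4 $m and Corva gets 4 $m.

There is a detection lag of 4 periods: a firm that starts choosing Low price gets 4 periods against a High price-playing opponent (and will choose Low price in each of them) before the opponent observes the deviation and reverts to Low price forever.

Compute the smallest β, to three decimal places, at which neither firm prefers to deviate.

Deviating for the 4 undetected periods gains 33−13 = 20 per period over cooperation, then loses 13−4 = 9 per period forever once punishment starts.
Gain: 20(1 + β + … + β^3); loss: 9·β^4/(1−β).
No profitable deviation ⇔ 20(1−β^4) ≤ 9·β^4, i.e. β^4 ≥ 20/(20+9) = 20/29.
Hence β ≥ (20/29)^(1/4) ≈ 0.911.

0.911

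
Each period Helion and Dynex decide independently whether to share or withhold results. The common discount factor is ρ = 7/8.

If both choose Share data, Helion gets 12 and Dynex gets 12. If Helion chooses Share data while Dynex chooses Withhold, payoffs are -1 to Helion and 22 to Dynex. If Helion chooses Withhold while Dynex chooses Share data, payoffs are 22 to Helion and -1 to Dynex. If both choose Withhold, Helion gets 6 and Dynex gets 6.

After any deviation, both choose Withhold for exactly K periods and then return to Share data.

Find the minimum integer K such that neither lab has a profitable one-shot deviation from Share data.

3

Need Σ_{k=1}^{K} ρ^k ≥ (22−12)/(12−6) = 1.6667 at ρ = 7/8.
At K = 2 the sum is 1.6406 < 1.6667; at K = 3 it is 2.3105 ≥ 1.6667.
So the minimum punishment length is K = 3.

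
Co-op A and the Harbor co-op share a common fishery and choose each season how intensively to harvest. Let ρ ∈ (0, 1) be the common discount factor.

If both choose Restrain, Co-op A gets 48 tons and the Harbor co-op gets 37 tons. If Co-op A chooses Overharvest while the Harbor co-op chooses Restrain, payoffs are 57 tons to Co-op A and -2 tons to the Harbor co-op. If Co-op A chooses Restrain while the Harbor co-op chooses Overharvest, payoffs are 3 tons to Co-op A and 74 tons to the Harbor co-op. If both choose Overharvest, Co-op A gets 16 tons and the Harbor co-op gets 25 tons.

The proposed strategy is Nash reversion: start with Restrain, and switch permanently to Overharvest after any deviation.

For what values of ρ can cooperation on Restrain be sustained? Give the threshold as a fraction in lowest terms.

37/49

Co-op A's threshold: (57−48)/(57−16) = 9/41.
the Harbor co-op's threshold: (74−37)/(74−25) = 37/49.
9/41 < 37/49, so the Harbor co-op binds and ρ* = 37/49.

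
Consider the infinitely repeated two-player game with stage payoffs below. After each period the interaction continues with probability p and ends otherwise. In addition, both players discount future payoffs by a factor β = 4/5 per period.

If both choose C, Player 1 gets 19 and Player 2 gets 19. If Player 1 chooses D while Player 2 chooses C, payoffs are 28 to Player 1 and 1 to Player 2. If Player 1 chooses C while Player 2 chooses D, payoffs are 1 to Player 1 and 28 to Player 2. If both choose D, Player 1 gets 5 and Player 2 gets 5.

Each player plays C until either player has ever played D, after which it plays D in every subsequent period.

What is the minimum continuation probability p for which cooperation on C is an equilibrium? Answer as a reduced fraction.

Expected continuation weight on next period's payoff is β·p = 4/5·p, which plays the role of the discount factor.
Cooperation requires 4/5·p ≥ (28−19)/(28−5) = 9/23, hence p ≥ 45/92.

45/92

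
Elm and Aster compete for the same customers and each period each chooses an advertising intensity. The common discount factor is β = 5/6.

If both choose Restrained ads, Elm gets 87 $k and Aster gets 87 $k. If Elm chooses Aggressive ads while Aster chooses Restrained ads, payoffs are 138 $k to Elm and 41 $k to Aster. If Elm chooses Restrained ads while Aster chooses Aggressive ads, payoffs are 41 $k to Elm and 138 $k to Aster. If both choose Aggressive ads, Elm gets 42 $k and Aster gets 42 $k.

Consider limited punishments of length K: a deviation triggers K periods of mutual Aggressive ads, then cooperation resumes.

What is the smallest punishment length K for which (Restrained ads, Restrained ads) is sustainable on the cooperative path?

No profitable deviation requires (87−42)(β+…+β^K) ≥ 138−87, i.e. β+…+β^K ≥ 17/15 ≈ 1.1333.
With β = 5/6, the partial sums are K=1: 0.8333, K=2: 1.5278.
K = 2 is the first length at which the sum reaches 1.1333.

2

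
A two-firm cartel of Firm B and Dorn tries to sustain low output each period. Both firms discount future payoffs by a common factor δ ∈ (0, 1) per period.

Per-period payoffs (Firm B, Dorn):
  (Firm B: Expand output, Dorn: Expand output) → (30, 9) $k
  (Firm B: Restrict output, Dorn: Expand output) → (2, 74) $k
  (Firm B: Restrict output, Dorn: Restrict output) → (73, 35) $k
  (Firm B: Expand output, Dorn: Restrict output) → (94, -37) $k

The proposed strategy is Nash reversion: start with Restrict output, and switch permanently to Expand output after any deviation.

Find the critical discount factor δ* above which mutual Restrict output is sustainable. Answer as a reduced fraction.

Firm B: cooperation gives 73 each period; deviation gives 94 once then 30 forever.
  73/(1−δ) ≥ 94 + 30δ/(1−δ) ⇒ δ ≥ 21/64.
Dorn: cooperation gives 35 each period; deviation gives 74 once then 9 forever.
  δ ≥ 39/65 = 3/5.
Both must hold, so the binding constraint is Dorn's: δ ≥ 3/5.

3/5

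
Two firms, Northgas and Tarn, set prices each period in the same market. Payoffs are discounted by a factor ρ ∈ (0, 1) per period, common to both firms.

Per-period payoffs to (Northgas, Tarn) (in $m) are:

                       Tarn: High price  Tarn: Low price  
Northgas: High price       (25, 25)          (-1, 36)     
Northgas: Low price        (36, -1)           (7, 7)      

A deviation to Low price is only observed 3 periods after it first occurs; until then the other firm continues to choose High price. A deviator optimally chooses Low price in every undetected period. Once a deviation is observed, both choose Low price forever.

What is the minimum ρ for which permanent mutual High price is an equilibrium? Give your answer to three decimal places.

0.724

Deviating for the 3 undetected periods gains 36−25 = 11 per period over cooperation, then loses 25−7 = 18 per period forever once punishment starts.
Gain: 11(1 + ρ + … + ρ^2); loss: 18·ρ^3/(1−ρ).
No profitable deviation ⇔ 11(1−ρ^3) ≤ 18·ρ^3, i.e. ρ^3 ≥ 11/(11+18) = 11/29.
Hence ρ ≥ (11/29)^(1/3) ≈ 0.724.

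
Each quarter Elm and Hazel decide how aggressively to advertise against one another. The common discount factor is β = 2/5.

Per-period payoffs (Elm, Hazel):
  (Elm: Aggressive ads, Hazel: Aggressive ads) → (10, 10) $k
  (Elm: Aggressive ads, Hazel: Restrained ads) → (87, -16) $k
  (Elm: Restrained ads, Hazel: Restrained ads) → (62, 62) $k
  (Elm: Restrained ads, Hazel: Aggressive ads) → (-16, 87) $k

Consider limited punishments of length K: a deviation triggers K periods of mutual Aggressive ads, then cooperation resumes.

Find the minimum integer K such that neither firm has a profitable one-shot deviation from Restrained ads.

2

No profitable deviation requires (62−10)(β+…+β^K) ≥ 87−62, i.e. β+…+β^K ≥ 25/52 ≈ 0.4808.
With β = 2/5, the partial sums are K=1: 0.4000, K=2: 0.5600.
K = 2 is the first length at which the sum reaches 0.4808.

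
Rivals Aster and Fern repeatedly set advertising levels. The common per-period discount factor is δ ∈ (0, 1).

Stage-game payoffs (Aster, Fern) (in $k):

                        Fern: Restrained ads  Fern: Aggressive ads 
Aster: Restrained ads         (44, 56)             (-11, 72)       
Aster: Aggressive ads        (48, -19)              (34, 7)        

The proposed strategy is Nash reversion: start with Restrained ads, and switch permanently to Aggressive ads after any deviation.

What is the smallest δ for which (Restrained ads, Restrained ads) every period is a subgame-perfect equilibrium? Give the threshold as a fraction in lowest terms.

For Aster: deviation gain 48−44 = 4, per-period punishment loss 44−34 = 10. IC gives δ ≥ 4/14 = 2/7.
For Fern: gain 16, loss 49 per period, so δ ≥ 16/65.
The tighter constraint is Aster's, so cooperation needs δ ≥ 2/7.

2/7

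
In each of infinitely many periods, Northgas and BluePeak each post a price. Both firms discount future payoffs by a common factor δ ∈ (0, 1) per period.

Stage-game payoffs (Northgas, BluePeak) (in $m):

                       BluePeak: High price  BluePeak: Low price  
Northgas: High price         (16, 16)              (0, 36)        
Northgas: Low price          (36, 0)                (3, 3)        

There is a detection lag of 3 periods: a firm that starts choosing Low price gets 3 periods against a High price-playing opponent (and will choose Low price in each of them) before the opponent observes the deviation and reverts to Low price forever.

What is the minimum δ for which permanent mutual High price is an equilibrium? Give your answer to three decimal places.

Deviating for the 3 undetected periods gains 36−16 = 20 per period over cooperation, then loses 16−3 = 13 per period forever once punishment starts.
Gain: 20(1 + δ + … + δ^2); loss: 13·δ^3/(1−δ).
No profitable deviation ⇔ 20(1−δ^3) ≤ 13·δ^3, i.e. δ^3 ≥ 20/(20+13) = 20/33.
Hence δ ≥ (20/33)^(1/3) ≈ 0.846.

0.846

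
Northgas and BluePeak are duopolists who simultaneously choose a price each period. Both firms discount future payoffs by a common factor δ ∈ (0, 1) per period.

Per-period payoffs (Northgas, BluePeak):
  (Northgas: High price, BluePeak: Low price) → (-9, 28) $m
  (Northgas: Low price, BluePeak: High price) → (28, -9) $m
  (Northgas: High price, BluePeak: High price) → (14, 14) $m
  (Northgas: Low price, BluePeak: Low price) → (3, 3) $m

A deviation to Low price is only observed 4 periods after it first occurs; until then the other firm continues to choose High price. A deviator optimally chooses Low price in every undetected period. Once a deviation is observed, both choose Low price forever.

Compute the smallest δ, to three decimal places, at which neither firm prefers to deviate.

0.865

The best deviation is to choose Low price for all 4 undetected periods, earning 28 each, then 3 forever once detected.
Deviation value: 28(1−δ^4)/(1−δ) + 3δ^4/(1−δ); cooperation value: 14/(1−δ).
IC: 14 ≥ 28(1−δ^4) + 3δ^4 = 28 − 25δ^4.
So δ^4 ≥ 14/25, giving δ ≥ (14/25)^(1/4) ≈ 0.865.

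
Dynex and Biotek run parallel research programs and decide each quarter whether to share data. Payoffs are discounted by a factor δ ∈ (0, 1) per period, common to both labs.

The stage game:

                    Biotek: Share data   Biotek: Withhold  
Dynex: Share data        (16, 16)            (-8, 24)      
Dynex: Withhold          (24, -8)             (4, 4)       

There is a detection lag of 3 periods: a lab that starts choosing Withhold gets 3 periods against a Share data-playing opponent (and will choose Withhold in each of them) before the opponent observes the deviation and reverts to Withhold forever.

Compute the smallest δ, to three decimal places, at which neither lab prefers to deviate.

0.737

Deviating for the 3 undetected periods gains 24−16 = 8 per period over cooperation, then loses 16−4 = 12 per period forever once punishment starts.
Gain: 8(1 + δ + … + δ^2); loss: 12·δ^3/(1−δ).
No profitable deviation ⇔ 8(1−δ^3) ≤ 12·δ^3, i.e. δ^3 ≥ 8/(8+12) = 2/5.
Hence δ ≥ (2/5)^(1/3) ≈ 0.737.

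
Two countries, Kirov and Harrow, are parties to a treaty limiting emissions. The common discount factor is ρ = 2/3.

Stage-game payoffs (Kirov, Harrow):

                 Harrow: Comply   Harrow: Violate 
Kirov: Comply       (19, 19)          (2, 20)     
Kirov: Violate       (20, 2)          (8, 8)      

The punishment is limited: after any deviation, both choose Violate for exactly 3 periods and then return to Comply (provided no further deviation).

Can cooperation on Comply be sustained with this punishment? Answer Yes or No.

Yes

A one-shot deviation gives 20 now, then 8 for 3 periods, then back to 19.
Gain from deviating: (20−19) today; loss: (19−8) in each of the next 3 periods.
No-deviation condition: (19−8)(ρ+…+ρ^3) ≥ 20−19, i.e. ρ+…+ρ^3 ≥ 1/11.
At ρ = 2/3: ρ+…+ρ^3 = 1.4074 ≥ 0.0909.
So cooperation is sustainable.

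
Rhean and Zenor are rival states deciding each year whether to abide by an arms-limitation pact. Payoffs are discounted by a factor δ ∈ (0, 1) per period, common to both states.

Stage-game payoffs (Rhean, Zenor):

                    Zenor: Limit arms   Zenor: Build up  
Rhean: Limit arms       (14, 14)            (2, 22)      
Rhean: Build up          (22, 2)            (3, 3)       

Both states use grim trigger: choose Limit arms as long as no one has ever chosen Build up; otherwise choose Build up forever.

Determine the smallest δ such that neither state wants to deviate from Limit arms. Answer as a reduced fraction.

8/19

One-period gain from deviating is 22 − 14 = 8. The loss is 14 − 3 = 11 in every subsequent period, with present value 11·δ/(1−δ).
Deviation is unprofitable when 11·δ/(1−δ) ≥ 8, i.e. δ/(1−δ) ≥ 8/11.
Equivalently δ ≥ 8/(8+11) = 8/19.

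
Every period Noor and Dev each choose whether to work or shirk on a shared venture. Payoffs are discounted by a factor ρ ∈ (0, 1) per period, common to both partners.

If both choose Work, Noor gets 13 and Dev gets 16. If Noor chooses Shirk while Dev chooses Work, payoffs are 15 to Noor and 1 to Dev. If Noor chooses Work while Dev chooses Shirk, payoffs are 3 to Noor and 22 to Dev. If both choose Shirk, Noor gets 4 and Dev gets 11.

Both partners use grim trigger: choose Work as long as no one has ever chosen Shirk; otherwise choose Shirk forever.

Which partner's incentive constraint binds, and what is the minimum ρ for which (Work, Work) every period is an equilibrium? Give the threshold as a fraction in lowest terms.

For Noor: deviation gain 15−13 = 2, per-period punishment loss 13−4 = 9. IC gives ρ ≥ 2/11.
For Dev: gain 6, loss 5 per period, so ρ ≥ 6/11.
The tighter constraint is Dev's, so cooperation needs ρ ≥ 6/11.

Dev; ρ ≥ 6/11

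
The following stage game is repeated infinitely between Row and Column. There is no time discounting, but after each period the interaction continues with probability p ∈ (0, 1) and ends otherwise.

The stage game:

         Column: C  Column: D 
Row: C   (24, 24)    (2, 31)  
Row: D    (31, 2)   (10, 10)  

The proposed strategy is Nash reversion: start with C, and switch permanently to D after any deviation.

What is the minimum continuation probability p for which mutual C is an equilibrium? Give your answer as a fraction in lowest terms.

With no time discounting, the continuation probability p plays the role of the discount factor.
Grim-trigger IC: 24/(1−p) ≥ 31 + 10p/(1−p) ⇒ p ≥ (31−24)/(31−10) = 1/3.

1/3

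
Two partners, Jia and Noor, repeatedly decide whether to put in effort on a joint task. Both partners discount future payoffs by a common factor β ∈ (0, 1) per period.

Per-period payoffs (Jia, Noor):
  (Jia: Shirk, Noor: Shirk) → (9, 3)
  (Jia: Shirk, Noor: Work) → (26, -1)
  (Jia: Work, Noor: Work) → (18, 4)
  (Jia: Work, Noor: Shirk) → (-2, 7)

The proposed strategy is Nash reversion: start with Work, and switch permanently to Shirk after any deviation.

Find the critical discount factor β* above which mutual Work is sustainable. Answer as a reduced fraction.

For Jia: deviation gain 26−18 = 8, per-period punishment loss 18−9 = 9. IC gives β ≥ 8/17.
For Noor: gain 3, loss 1 per period, so β ≥ 3/4.
The tighter constraint is Noor's, so cooperation needs β ≥ 3/4.

3/4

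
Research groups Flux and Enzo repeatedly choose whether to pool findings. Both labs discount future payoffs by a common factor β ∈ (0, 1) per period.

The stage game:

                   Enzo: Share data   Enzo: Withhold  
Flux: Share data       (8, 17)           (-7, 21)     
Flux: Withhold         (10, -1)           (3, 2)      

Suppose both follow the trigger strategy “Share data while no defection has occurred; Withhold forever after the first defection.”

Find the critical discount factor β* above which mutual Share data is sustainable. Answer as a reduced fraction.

Flux: cooperation gives 8 each period; deviation gives 10 once then 3 forever.
  8/(1−β) ≥ 10 + 3β/(1−β) ⇒ β ≥ 2/7.
Enzo: cooperation gives 17 each period; deviation gives 21 once then 2 forever.
  β ≥ 4/19.
Both must hold, so the binding constraint is Flux's: β ≥ 2/7.

2/7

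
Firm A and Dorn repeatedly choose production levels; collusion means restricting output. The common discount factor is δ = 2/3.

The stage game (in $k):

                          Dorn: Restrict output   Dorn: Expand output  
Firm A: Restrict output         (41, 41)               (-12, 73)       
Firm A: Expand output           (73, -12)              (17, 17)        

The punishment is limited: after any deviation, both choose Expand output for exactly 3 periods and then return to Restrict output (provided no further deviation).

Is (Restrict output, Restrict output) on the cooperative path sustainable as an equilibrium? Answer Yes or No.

IC: δ+…+δ^3 ≥ (73−41)/(41−17) = 4/3.
At δ = 2/3: partial sum = 1.4074 ≥ 1.3333. Cooperation sustainable.

Yes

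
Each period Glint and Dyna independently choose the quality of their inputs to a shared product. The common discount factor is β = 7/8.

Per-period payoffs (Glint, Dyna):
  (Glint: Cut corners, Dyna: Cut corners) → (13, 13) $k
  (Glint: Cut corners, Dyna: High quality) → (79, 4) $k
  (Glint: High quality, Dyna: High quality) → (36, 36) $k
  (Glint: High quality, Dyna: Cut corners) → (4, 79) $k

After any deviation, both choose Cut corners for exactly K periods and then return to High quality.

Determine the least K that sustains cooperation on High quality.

3

No profitable deviation requires (36−13)(β+…+β^K) ≥ 79−36, i.e. β+…+β^K ≥ 43/23 ≈ 1.8696.
With β = 7/8, the partial sums are K=1: 0.8750, K=2: 1.6406, K=3: 2.3105.
K = 3 is the first length at which the sum reaches 1.8696.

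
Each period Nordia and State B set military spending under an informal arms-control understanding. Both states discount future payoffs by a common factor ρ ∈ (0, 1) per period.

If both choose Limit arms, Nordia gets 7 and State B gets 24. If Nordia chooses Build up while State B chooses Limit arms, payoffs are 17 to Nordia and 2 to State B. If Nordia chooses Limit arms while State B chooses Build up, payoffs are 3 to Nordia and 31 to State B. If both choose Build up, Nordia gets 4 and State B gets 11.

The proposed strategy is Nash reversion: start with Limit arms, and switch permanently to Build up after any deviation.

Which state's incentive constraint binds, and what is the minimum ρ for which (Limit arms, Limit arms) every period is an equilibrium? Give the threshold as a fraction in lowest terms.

Nordia; ρ ≥ 10/13

Nordia's threshold: (17−7)/(17−4) = 10/13.
State B's threshold: (31−24)/(31−11) = 7/20.
10/13 > 7/20, so Nordia binds and ρ* = 10/13.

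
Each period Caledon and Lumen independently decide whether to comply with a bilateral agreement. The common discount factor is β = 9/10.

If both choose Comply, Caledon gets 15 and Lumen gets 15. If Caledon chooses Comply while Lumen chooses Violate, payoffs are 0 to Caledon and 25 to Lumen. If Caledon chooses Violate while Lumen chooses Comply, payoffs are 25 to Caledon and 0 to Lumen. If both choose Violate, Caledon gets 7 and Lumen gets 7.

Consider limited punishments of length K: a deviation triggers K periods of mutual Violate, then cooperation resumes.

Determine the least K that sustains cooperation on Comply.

Need Σ_{k=1}^{K} β^k ≥ (25−15)/(15−7) = 1.2500 at β = 9/10.
At K = 1 the sum is 0.9000 < 1.2500; at K = 2 it is 1.7100 ≥ 1.2500.
So the minimum punishment length is K = 2.

2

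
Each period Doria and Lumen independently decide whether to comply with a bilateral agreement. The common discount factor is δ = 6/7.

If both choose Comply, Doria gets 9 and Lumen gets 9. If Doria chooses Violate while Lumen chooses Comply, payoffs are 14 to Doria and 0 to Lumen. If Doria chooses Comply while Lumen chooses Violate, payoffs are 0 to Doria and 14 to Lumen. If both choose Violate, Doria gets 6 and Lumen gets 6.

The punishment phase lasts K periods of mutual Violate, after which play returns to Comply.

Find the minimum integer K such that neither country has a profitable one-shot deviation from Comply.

3

IC: δ(1−δ^K)/(1−δ) ≥ (14−9)/(9−6) = 5/3.
With δ = 6/7: need 1 − δ^K ≥ 5/3·(1−6/7)/(6/7), i.e. δ^K ≤ 0.7222.
Since (6/7)^2 = 0.7347 and (6/7)^3 = 0.6297, the smallest such K is 3.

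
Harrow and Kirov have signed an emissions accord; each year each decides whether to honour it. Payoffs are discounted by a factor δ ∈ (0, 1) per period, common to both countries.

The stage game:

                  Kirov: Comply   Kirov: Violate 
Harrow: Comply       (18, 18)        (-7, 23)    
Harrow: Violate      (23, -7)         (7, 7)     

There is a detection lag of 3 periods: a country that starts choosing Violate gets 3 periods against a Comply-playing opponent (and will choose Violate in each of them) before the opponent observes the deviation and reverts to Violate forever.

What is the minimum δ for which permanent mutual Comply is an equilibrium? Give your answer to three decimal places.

Deviating for the 3 undetected periods gains 23−18 = 5 per period over cooperation, then loses 18−7 = 11 per period forever once punishment starts.
Gain: 5(1 + δ + … + δ^2); loss: 11·δ^3/(1−δ).
No profitable deviation ⇔ 5(1−δ^3) ≤ 11·δ^3, i.e. δ^3 ≥ 5/(5+11) = 5/16.
Hence δ ≥ (5/16)^(1/3) ≈ 0.679.

0.679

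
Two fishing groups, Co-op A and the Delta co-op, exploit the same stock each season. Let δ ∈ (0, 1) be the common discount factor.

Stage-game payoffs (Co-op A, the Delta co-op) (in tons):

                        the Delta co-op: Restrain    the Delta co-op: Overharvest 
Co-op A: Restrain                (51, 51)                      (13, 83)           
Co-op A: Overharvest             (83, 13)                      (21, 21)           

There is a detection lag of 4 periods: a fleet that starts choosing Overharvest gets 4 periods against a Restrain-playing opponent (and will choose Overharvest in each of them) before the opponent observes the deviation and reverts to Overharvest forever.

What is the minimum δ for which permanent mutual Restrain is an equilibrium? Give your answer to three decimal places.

0.848

A deviator earns 83 for 4 periods, then 21 forever; cooperating earns 51 forever. Multiplying the IC by (1−δ):
51 ≥ 83(1−δ^4) + 21δ^4, so 62·δ^4 ≥ 32 and δ^4 ≥ 16/31.
δ ≥ (16/31)^(1/4) ≈ 0.848.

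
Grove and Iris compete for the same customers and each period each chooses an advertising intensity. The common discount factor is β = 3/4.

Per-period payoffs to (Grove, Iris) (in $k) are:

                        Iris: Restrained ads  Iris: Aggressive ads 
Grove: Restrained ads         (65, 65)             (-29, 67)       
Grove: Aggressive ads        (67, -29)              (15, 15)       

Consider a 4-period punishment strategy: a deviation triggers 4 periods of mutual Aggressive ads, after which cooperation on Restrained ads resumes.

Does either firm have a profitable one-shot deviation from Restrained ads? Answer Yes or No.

No

IC: β+…+β^4 ≥ (67−65)/(65−15) = 1/25.
At β = 3/4: partial sum = 2.0508 ≥ 0.0400. Cooperation sustainable.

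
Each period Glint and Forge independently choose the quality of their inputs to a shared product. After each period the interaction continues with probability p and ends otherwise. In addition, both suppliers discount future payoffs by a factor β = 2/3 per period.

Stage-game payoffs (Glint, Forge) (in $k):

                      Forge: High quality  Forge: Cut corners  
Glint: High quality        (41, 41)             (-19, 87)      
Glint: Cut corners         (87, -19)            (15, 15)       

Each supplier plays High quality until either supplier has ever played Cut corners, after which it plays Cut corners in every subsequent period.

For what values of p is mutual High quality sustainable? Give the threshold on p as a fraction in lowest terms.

23/24

Expected continuation weight on next period's payoff is β·p = 2/3·p, which plays the role of the discount factor.
Cooperation requires 2/3·p ≥ (87−41)/(87−15) = 23/36, hence p ≥ 23/24.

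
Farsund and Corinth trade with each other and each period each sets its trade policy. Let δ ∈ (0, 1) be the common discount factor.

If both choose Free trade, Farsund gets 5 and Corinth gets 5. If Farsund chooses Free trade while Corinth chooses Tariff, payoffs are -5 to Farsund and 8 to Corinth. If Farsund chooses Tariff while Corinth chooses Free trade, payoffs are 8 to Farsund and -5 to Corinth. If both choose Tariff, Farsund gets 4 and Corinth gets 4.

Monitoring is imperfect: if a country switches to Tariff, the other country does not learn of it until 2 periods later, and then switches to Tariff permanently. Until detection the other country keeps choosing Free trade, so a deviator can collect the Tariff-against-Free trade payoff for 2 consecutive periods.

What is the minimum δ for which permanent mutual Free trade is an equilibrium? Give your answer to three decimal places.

The best deviation is to choose Tariff for all 2 undetected periods, earning 8 each, then 4 forever once detected.
Deviation value: 8(1−δ^2)/(1−δ) + 4δ^2/(1−δ); cooperation value: 5/(1−δ).
IC: 5 ≥ 8(1−δ^2) + 4δ^2 = 8 − 4δ^2.
So δ^2 ≥ 3/4, giving δ ≥ (3/4)^(1/2) ≈ 0.866.

0.866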